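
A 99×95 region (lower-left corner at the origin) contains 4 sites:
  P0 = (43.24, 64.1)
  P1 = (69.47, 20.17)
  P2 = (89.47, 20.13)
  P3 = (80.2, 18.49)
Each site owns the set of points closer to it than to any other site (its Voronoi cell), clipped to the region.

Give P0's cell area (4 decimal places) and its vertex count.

1. box [0,99]×[0,95]: [(0, 0) (99, 0) (99, 95) (0, 95)]
2. ⊥bis P0·P1 via (56.355,42.135): [(0, 8.4862) (99, 67.5977) (99, 95) (0, 95)]  |A|=5638.8446
3. ⊥bis P0·P2 via (66.355,42.115): [(0, 8.4862) (79.5417, 55.9794) (99, 76.4379) (99, 95) (0, 95)]  |A|=5552.8371
4. ⊥bis P0·P3 via (61.72,41.295): [(0, 8.4862) (79.5417, 55.9794) (99, 76.4379) (99, 95) (0, 95)]  |A|=5552.8371
5. canonical 5-gon: [(0, 8.4862) (79.5417, 55.9794) (99, 76.4379) (99, 95) (0, 95)]
6. shoelace: 5552.8371

Area of P0's cell: 5552.8371 (5 vertices)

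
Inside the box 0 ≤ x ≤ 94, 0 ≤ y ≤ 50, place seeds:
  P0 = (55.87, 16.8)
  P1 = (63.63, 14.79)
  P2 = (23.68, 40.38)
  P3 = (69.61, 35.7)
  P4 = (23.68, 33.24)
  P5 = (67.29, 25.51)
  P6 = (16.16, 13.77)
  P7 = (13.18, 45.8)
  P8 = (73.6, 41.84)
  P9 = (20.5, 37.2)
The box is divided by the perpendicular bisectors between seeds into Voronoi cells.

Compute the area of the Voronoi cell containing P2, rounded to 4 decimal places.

Area of P2's cell: 350.7929

1. box [0,94]×[0,50]: [(0, 0) (94, 0) (94, 50) (0, 50)]
2. ⊥bis P2·P0 via (39.775,28.59): [(0, 0) (18.8321, 0) (55.4584, 50) (0, 50)]  |A|=1857.2616
3. ⊥bis P2·P1 via (43.655,27.585): [(0, 0) (18.8321, 0) (55.4584, 50) (0, 50)]  |A|=1857.2616
4. ⊥bis P2·P3 via (46.645,38.04): [(0, 0) (18.8321, 0) (46.6365, 37.957) (47.8637, 50) (0, 50)]  |A|=1811.5299
5. ⊥bis P2·P4 via (23.68,36.81): [(0, 36.81) (45.7964, 36.81) (46.6365, 37.957) (47.8637, 50) (0, 50)]  |A|=622.0432
6. ⊥bis P2·P5 via (45.485,32.945): [(0, 36.81) (45.7964, 36.81) (46.6365, 37.957) (47.8637, 50) (0, 50)]  |A|=622.0432
7. ⊥bis P2·P6 via (19.92,27.075): [(0, 36.81) (45.7964, 36.81) (46.6365, 37.957) (47.8637, 50) (0, 50)]  |A|=622.0432
8. ⊥bis P2·P7 via (18.43,43.09): [(15.1883, 36.81) (45.7964, 36.81) (46.6365, 37.957) (47.8637, 50) (21.9969, 50)]  |A|=376.8068
9. ⊥bis P2·P8 via (48.64,41.11): [(15.1883, 36.81) (45.7964, 36.81) (46.6365, 37.957) (47.8637, 50) (21.9969, 50)]  |A|=376.8068
10. ⊥bis P2·P9 via (22.09,38.79): [(18.2121, 42.6679) (24.07, 36.81) (45.7964, 36.81) (46.6365, 37.957) (47.8637, 50) (21.9969, 50)]  |A|=350.7929
11. canonical 6-gon: [(18.2121, 42.6679) (24.07, 36.81) (45.7964, 36.81) (46.6365, 37.957) (47.8637, 50) (21.9969, 50)]
12. shoelace: 350.7929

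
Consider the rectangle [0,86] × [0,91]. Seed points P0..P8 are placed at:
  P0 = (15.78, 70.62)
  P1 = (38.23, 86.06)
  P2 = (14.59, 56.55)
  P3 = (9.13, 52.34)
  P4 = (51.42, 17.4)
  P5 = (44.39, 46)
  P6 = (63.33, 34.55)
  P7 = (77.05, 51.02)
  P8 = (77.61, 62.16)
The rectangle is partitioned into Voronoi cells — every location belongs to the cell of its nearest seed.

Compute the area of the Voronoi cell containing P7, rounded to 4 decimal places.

1. box [0,86]×[0,91]: [(0, 0) (86, 0) (86, 91) (0, 91)]
2. ⊥bis P7·P0 via (46.415,60.82): [(26.959, 0) (86, 0) (86, 91) (56.0694, 91)]  |A|=4048.2078
3. ⊥bis P7·P1 via (57.64,68.54): [(44.0782, 53.5152) (26.959, 0) (86, 0) (86, 91) (77.913, 91)]  |A|=3638.8074
4. ⊥bis P7·P2 via (45.82,53.785): [(45.9829, 55.6254) (41.0581, 0) (86, 0) (86, 91) (77.913, 91)]  |A|=3213.7702
5. ⊥bis P7·P3 via (43.09,51.68): [(45.9829, 55.6254) (42.3746, 14.8702) (42.0856, 0) (86, 0) (86, 91) (77.913, 91)]  |A|=3206.1301
6. ⊥bis P7·P4 via (64.235,34.21): [(45.9829, 55.6254) (45.3608, 48.5986) (86, 17.6176) (86, 91) (77.913, 91)]  |A|=1763.7298
7. ⊥bis P7·P5 via (60.72,48.51): [(57.6411, 68.5412) (62.7432, 35.3473) (86, 17.6176) (86, 91) (77.913, 91)]  |A|=1472.0978
8. ⊥bis P7·P6 via (70.19,42.785): [(57.6411, 68.5412) (60.3386, 50.9915) (86, 29.6148) (86, 91) (77.913, 91)]  |A|=1157.5637
9. ⊥bis P7·P8 via (77.33,56.59): [(59.3391, 57.4944) (60.3386, 50.9915) (86, 29.6148) (86, 56.1542)]  |A|=426.5354
10. canonical 4-gon: [(59.3391, 57.4944) (60.3386, 50.9915) (86, 29.6148) (86, 56.1542)]
11. shoelace: 426.5354

Area of P7's cell: 426.5354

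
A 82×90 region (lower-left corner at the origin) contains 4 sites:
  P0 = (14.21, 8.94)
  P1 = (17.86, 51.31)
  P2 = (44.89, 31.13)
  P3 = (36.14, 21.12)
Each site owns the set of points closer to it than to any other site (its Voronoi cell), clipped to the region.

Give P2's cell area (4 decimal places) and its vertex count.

Area of P2's cell: 3013.7240 (5 vertices)

1. box [0,82]×[0,90]: [(0, 0) (82, 0) (82, 90) (0, 90)]
2. ⊥bis P2·P0 via (29.55,20.035): [(0, 60.891) (44.0408, 0) (82, 0) (82, 90) (0, 90)]  |A|=6039.1575
3. ⊥bis P2·P1 via (31.375,41.22): [(22.6653, 29.5538) (44.0408, 0) (82, 0) (82, 90) (67.7931, 90)]  |A|=3660.3594
4. ⊥bis P2·P3 via (40.515,26.125): [(28.165, 36.9204) (70.402, 0) (82, 0) (82, 90) (67.7931, 90)]  |A|=3013.724
5. canonical 5-gon: [(28.165, 36.9204) (70.402, 0) (82, 0) (82, 90) (67.7931, 90)]
6. shoelace: 3013.724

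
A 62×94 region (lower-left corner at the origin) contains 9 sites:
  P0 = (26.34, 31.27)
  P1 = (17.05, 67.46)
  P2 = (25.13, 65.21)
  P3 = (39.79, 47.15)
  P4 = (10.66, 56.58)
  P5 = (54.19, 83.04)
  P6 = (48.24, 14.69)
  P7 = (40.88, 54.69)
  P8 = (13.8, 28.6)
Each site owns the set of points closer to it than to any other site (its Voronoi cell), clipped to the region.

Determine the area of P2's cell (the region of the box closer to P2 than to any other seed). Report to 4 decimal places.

Area of P2's cell: 460.6740

1. box [0,62]×[0,94]: [(0, 0) (62, 0) (62, 94) (0, 94)]
2. ⊥bis P2·P0 via (25.735,48.24): [(0, 47.3225) (62, 49.5329) (62, 94) (0, 94)]  |A|=2825.4824
3. ⊥bis P2·P1 via (21.09,66.335): [(15.9541, 47.8913) (62, 49.5329) (62, 94) (28.7937, 94)]  |A|=1789.3135
4. ⊥bis P2·P3 via (32.46,56.18): [(15.9541, 47.8913) (22.5381, 48.126) (62, 80.1588) (62, 94) (28.7937, 94)]  |A|=1185.0363
5. ⊥bis P2·P4 via (17.895,60.895): [(19.0404, 58.9745) (24.5409, 49.7518) (62, 80.1588) (62, 94) (28.7937, 94)]  |A|=1135.2053
6. ⊥bis P2·P5 via (39.66,74.125): [(28.3791, 92.511) (19.0404, 58.9745) (24.5409, 49.7518) (44.616, 66.0475)]  |A|=533.2239
7. ⊥bis P2·P6 via (36.685,39.95): [(28.3791, 92.511) (19.0404, 58.9745) (24.5409, 49.7518) (44.616, 66.0475)]  |A|=533.2239
8. ⊥bis P2·P7 via (33.005,59.95): [(41.0068, 71.9299) (28.3791, 92.511) (19.0404, 58.9745) (24.5409, 49.7518) (28.1501, 52.6815)]  |A|=460.674
9. ⊥bis P2·P8 via (19.465,46.905): [(41.0068, 71.9299) (28.3791, 92.511) (19.0404, 58.9745) (24.5409, 49.7518) (28.1501, 52.6815)]  |A|=460.674
10. canonical 5-gon: [(41.0068, 71.9299) (28.3791, 92.511) (19.0404, 58.9745) (24.5409, 49.7518) (28.1501, 52.6815)]
11. shoelace: 460.674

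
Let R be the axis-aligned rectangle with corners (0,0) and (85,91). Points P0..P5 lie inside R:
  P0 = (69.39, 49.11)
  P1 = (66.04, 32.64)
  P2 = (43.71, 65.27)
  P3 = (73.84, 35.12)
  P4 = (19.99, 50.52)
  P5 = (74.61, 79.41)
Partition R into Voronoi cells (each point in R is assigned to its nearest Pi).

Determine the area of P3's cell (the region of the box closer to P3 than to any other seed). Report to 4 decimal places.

Area of P3's cell: 488.3848

1. box [0,85]×[0,91]: [(0, 0) (85, 0) (85, 91) (0, 91)]
2. ⊥bis P3·P0 via (71.615,42.115): [(0, 19.3354) (0, 0) (85, 0) (85, 46.3726)]  |A|=2792.5878
3. ⊥bis P3·P1 via (69.94,33.88): [(67.716, 40.8748) (80.7121, 0) (85, 0) (85, 46.3726)]  |A|=488.3848
4. ⊥bis P3·P2 via (58.775,50.195): [(67.716, 40.8748) (80.7121, 0) (85, 0) (85, 46.3726)]  |A|=488.3848
5. ⊥bis P3·P4 via (46.915,42.82): [(67.716, 40.8748) (80.7121, 0) (85, 0) (85, 46.3726)]  |A|=488.3848
6. ⊥bis P3·P5 via (74.225,57.265): [(67.716, 40.8748) (80.7121, 0) (85, 0) (85, 46.3726)]  |A|=488.3848
7. canonical 4-gon: [(67.716, 40.8748) (80.7121, 0) (85, 0) (85, 46.3726)]
8. shoelace: 488.3848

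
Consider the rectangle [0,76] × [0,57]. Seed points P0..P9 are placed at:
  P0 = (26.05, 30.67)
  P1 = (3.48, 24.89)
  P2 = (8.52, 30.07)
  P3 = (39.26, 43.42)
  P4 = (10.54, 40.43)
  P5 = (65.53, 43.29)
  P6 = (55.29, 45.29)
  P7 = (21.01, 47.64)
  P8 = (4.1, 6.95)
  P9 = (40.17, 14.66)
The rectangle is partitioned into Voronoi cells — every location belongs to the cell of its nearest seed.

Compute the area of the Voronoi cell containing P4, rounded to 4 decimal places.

Area of P4's cell: 304.0897

1. box [0,76]×[0,57]: [(0, 0) (76, 0) (76, 57) (0, 57)]
2. ⊥bis P4·P0 via (18.295,35.55): [(0, 6.4767) (31.7929, 57) (0, 57)]  |A|=803.1405
3. ⊥bis P4·P1 via (7.01,32.66): [(0, 35.8447) (14.3718, 29.3155) (31.7929, 57) (0, 57)]  |A|=592.105
4. ⊥bis P4·P2 via (9.53,35.25): [(0, 37.1082) (17.169, 33.7606) (31.7929, 57) (0, 57)]  |A|=540.1854
5. ⊥bis P4·P3 via (24.9,41.925): [(0, 37.1082) (17.169, 33.7606) (24.5318, 45.4612) (23.3306, 57) (0, 57)]  |A|=491.363
6. ⊥bis P4·P5 via (38.035,41.86): [(0, 37.1082) (17.169, 33.7606) (24.5318, 45.4612) (23.3306, 57) (0, 57)]  |A|=491.363
7. ⊥bis P4·P6 via (32.915,42.86): [(0, 37.1082) (17.169, 33.7606) (24.5318, 45.4612) (23.3306, 57) (0, 57)]  |A|=491.363
8. ⊥bis P4·P7 via (15.775,44.035): [(0, 37.1082) (17.169, 33.7606) (19.8817, 38.0715) (6.8469, 57) (0, 57)]  |A|=304.0897
9. ⊥bis P4·P8 via (7.32,23.69): [(0, 37.1082) (17.169, 33.7606) (19.8817, 38.0715) (6.8469, 57) (0, 57)]  |A|=304.0897
10. ⊥bis P4·P9 via (25.355,27.545): [(0, 37.1082) (17.169, 33.7606) (19.8817, 38.0715) (6.8469, 57) (0, 57)]  |A|=304.0897
11. canonical 5-gon: [(0, 37.1082) (17.169, 33.7606) (19.8817, 38.0715) (6.8469, 57) (0, 57)]
12. shoelace: 304.0897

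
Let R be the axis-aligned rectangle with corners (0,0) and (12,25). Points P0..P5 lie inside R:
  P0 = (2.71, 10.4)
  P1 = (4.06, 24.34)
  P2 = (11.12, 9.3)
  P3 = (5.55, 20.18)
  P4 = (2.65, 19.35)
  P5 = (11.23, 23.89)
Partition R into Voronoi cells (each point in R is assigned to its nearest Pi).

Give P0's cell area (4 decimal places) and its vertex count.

1. box [0,12]×[0,25]: [(0, 0) (12, 0) (12, 25) (0, 25)]
2. ⊥bis P0·P1 via (3.385,17.37): [(0, 17.6978) (0, 0) (12, 0) (12, 16.5357)]  |A|=205.401
3. ⊥bis P0·P2 via (6.915,9.85): [(7.8421, 16.9384) (0, 17.6978) (0, 0) (5.6267, 0)]  |A|=117.0474
4. ⊥bis P0·P3 via (4.13,15.29): [(7.4986, 14.3118) (0, 16.4893) (0, 0) (5.6267, 0)]  |A|=102.087
5. ⊥bis P0·P4 via (2.68,14.875): [(7.4986, 14.3118) (5.4942, 14.8939) (0, 14.857) (0, 0) (5.6267, 0)]  |A|=97.603
6. ⊥bis P0·P5 via (6.97,17.145): [(7.4986, 14.3118) (5.4942, 14.8939) (0, 14.857) (0, 0) (5.6267, 0)]  |A|=97.603
7. canonical 5-gon: [(7.4986, 14.3118) (5.4942, 14.8939) (0, 14.857) (0, 0) (5.6267, 0)]
8. shoelace: 97.603

Area of P0's cell: 97.6030 (5 vertices)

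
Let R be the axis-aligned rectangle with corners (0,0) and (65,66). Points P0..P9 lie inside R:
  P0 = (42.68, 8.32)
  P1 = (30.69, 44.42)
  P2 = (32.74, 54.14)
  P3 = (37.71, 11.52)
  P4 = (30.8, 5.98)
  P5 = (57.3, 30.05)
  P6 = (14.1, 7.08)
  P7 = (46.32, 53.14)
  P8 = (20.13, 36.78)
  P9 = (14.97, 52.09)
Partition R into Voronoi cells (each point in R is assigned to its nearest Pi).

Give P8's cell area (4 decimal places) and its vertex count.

1. box [0,65]×[0,66]: [(0, 0) (65, 0) (65, 66) (0, 66)]
2. ⊥bis P8·P0 via (31.405,22.55): [(0, 0) (2.945, 0) (65, 49.1687) (65, 66) (0, 66)]  |A|=2764.4192
3. ⊥bis P8·P1 via (25.41,40.6): [(0, 0) (2.945, 0) (35.895, 26.1076) (7.0335, 66) (0, 66)]  |A|=1363.2703
4. ⊥bis P8·P2 via (26.435,45.46): [(0, 64.6619) (0, 0) (2.945, 0) (35.895, 26.1076) (16.8641, 52.4121)]  |A|=1304.2025
5. ⊥bis P8·P3 via (28.92,24.15): [(0, 64.6619) (0, 4.0228) (34.5011, 28.0343) (16.8641, 52.4121)]  |A|=1143.59
6. ⊥bis P8·P4 via (25.465,21.38): [(0, 64.6619) (0, 12.5582) (24.4195, 21.0178) (34.5011, 28.0343) (16.8641, 52.4121)]  |A|=1039.3748
7. ⊥bis P8·P5 via (38.715,33.415): [(0, 64.6619) (0, 12.5582) (24.4195, 21.0178) (34.5011, 28.0343) (16.8641, 52.4121)]  |A|=1039.3748
8. ⊥bis P8·P6 via (17.115,21.93): [(0, 64.6619) (0, 25.4049) (23.3806, 20.6579) (24.4195, 21.0178) (34.5011, 28.0343) (16.8641, 52.4121)]  |A|=889.1936
9. ⊥bis P8·P7 via (33.225,44.96): [(0, 64.6619) (0, 25.4049) (23.3806, 20.6579) (24.4195, 21.0178) (34.5011, 28.0343) (16.8641, 52.4121)]  |A|=889.1936
10. ⊥bis P8·P9 via (17.55,44.435): [(0, 38.52) (0, 25.4049) (23.3806, 20.6579) (24.4195, 21.0178) (34.5011, 28.0343) (21.6385, 45.813)]  |A|=579.9562
11. canonical 6-gon: [(0, 38.52) (0, 25.4049) (23.3806, 20.6579) (24.4195, 21.0178) (34.5011, 28.0343) (21.6385, 45.813)]
12. shoelace: 579.9562

Area of P8's cell: 579.9562 (6 vertices)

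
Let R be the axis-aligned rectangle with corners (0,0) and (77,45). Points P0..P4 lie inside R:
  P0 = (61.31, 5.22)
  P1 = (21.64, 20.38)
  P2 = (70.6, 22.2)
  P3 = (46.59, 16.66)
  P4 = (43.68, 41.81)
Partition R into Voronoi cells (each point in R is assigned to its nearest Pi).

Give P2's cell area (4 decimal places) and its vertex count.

Area of P2's cell: 568.6204 (5 vertices)

1. box [0,77]×[0,45]: [(0, 0) (77, 0) (77, 45) (0, 45)]
2. ⊥bis P2·P0 via (65.955,13.71): [(77, 7.6671) (77, 45) (8.764, 45)]  |A|=1273.7227
3. ⊥bis P2·P1 via (46.12,21.29): [(45.9958, 24.6299) (77, 7.6671) (77, 45) (45.2386, 45)]  |A|=902.2278
4. ⊥bis P2·P3 via (58.595,19.43): [(59.0421, 17.4921) (77, 7.6671) (77, 45) (52.695, 45)]  |A|=669.4981
5. ⊥bis P2·P4 via (57.14,32.005): [(56.0414, 30.4969) (59.0421, 17.4921) (77, 7.6671) (77, 45) (66.6063, 45)]  |A|=568.6204
6. canonical 5-gon: [(56.0414, 30.4969) (59.0421, 17.4921) (77, 7.6671) (77, 45) (66.6063, 45)]
7. shoelace: 568.6204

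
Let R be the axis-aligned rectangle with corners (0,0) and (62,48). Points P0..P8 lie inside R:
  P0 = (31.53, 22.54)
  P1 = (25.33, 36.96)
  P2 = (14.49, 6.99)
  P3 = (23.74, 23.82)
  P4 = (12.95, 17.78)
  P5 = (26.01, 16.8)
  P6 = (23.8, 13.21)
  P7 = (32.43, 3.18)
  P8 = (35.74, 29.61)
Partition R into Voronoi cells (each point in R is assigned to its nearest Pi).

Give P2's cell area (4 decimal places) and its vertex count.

Area of P2's cell: 249.9929 (5 vertices)

1. box [0,62]×[0,48]: [(0, 0) (62, 0) (62, 48) (0, 48)]
2. ⊥bis P2·P0 via (23.01,14.765): [(0, 39.9798) (0, 0) (36.4839, 0)]  |A|=729.3104
3. ⊥bis P2·P1 via (19.91,21.975): [(14.7161, 23.8536) (0, 29.1763) (0, 0) (36.4839, 0)]  |A|=649.8178
4. ⊥bis P2·P3 via (19.115,15.405): [(25.7576, 11.7541) (0, 25.9109) (0, 0) (36.4839, 0)]  |A|=548.1193
5. ⊥bis P2·P4 via (13.72,12.385): [(25.7576, 11.7541) (22.3649, 13.6188) (0, 10.4268) (0, 0) (36.4839, 0)]  |A|=374.9701
6. ⊥bis P2·P5 via (20.25,11.895): [(19.1703, 13.1629) (0, 10.4268) (0, 0) (30.3793, 0)]  |A|=299.8826
7. ⊥bis P2·P6 via (19.145,10.1): [(17.279, 12.893) (0, 10.4268) (0, 0) (25.8928, 0)]  |A|=257
8. ⊥bis P2·P7 via (23.46,5.085): [(23.2274, 3.9896) (17.279, 12.893) (0, 10.4268) (0, 0) (22.3801, 0)]  |A|=249.9929
9. ⊥bis P2·P8 via (25.115,18.3): [(23.2274, 3.9896) (17.279, 12.893) (0, 10.4268) (0, 0) (22.3801, 0)]  |A|=249.9929
10. canonical 5-gon: [(23.2274, 3.9896) (17.279, 12.893) (0, 10.4268) (0, 0) (22.3801, 0)]
11. shoelace: 249.9929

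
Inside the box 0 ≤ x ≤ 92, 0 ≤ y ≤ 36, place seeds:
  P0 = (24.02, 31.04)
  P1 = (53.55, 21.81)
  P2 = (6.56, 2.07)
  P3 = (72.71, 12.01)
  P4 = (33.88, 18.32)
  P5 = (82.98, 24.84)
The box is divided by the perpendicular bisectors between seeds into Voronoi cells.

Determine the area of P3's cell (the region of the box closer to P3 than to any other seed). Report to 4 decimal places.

1. box [0,92]×[0,36]: [(0, 0) (92, 0) (92, 36) (0, 36)]
2. ⊥bis P3·P0 via (48.365,21.525): [(39.9522, 0) (92, 0) (92, 36) (54.0224, 36)]  |A|=1620.4576
3. ⊥bis P3·P1 via (63.13,16.91): [(54.4808, 0) (92, 0) (92, 36) (72.8942, 36)]  |A|=1019.2494
4. ⊥bis P3·P2 via (39.635,7.04): [(54.4808, 0) (92, 0) (92, 36) (72.8942, 36)]  |A|=1019.2494
5. ⊥bis P3·P4 via (53.295,15.165): [(54.4808, 0) (92, 0) (92, 36) (72.8942, 36)]  |A|=1019.2494
6. ⊥bis P3·P5 via (77.845,18.425): [(67.9544, 26.3421) (54.4808, 0) (92, 0) (92, 7.0944)]  |A|=579.4618
7. canonical 4-gon: [(67.9544, 26.3421) (54.4808, 0) (92, 0) (92, 7.0944)]
8. shoelace: 579.4618

Area of P3's cell: 579.4618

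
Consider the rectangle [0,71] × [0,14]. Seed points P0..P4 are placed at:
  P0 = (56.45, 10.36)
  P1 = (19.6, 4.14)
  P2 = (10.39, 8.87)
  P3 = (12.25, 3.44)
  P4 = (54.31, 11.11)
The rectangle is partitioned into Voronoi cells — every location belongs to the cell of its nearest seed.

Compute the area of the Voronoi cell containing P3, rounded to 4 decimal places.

1. box [0,71]×[0,14]: [(0, 0) (71, 0) (71, 14) (0, 14)]
2. ⊥bis P3·P0 via (34.35,6.9): [(0, 0) (35.4303, 0) (33.2384, 14) (0, 14)]  |A|=480.6808
3. ⊥bis P3·P1 via (15.925,3.79): [(0, 0) (16.286, 0) (14.9526, 14) (0, 14)]  |A|=218.67
4. ⊥bis P3·P2 via (11.32,6.155): [(0, 2.2774) (0, 0) (16.286, 0) (15.5614, 7.6079)]  |A|=79.6706
5. ⊥bis P3·P4 via (33.28,7.275): [(0, 2.2774) (0, 0) (16.286, 0) (15.5614, 7.6079)]  |A|=79.6706
6. canonical 4-gon: [(0, 2.2774) (0, 0) (16.286, 0) (15.5614, 7.6079)]
7. shoelace: 79.6706

Area of P3's cell: 79.6706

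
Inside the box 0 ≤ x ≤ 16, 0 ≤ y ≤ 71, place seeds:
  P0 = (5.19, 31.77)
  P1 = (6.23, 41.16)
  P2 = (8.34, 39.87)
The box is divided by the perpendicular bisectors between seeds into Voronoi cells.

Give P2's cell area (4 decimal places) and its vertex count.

1. box [0,16]×[0,71]: [(0, 0) (16, 0) (16, 71) (0, 71)]
2. ⊥bis P2·P0 via (6.765,35.82): [(0, 38.4508) (16, 32.2286) (16, 71) (0, 71)]  |A|=570.5644
3. ⊥bis P2·P1 via (7.285,40.515): [(4.8661, 36.5585) (16, 32.2286) (16, 54.7698)]  |A|=125.4857
4. canonical 3-gon: [(4.8661, 36.5585) (16, 32.2286) (16, 54.7698)]
5. shoelace: 125.4857

Area of P2's cell: 125.4857 (3 vertices)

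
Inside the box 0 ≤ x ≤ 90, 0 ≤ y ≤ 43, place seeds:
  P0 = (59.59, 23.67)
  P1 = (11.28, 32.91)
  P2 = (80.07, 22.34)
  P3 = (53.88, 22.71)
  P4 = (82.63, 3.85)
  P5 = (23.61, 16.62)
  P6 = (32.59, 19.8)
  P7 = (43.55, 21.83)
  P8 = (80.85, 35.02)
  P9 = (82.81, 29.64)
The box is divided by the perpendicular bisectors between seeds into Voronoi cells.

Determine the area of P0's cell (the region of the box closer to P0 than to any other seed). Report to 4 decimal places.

Area of P0's cell: 439.8021

1. box [0,90]×[0,43]: [(0, 0) (90, 0) (90, 43) (0, 43)]
2. ⊥bis P0·P1 via (35.435,28.29): [(30.0241, 0) (90, 0) (90, 43) (38.2485, 43)]  |A|=2402.1386
3. ⊥bis P0·P2 via (69.83,23.005): [(30.0241, 0) (68.336, 0) (71.1285, 43) (38.2485, 43)]  |A|=1530.6259
4. ⊥bis P0·P3 via (56.735,23.19): [(60.6338, 0) (68.336, 0) (71.1285, 43) (53.4044, 43)]  |A|=546.6646
5. ⊥bis P0·P4 via (71.11,13.76): [(60.4114, 1.3232) (69.0761, 11.3956) (71.1285, 43) (53.4044, 43)]  |A|=495.9258
6. ⊥bis P0·P5 via (41.6,20.145): [(60.4114, 1.3232) (69.0761, 11.3956) (71.1285, 43) (53.4044, 43)]  |A|=495.9258
7. ⊥bis P0·P6 via (46.09,21.735): [(60.4114, 1.3232) (69.0761, 11.3956) (71.1285, 43) (53.4044, 43)]  |A|=495.9258
8. ⊥bis P0·P7 via (51.57,22.75): [(60.4114, 1.3232) (69.0761, 11.3956) (71.1285, 43) (53.4044, 43)]  |A|=495.9258
9. ⊥bis P0·P8 via (70.22,29.345): [(60.4114, 1.3232) (69.0761, 11.3956) (70.2394, 29.3087) (62.9301, 43) (53.4044, 43)]  |A|=439.8021
10. ⊥bis P0·P9 via (71.2,26.655): [(60.4114, 1.3232) (69.0761, 11.3956) (70.2394, 29.3087) (62.9301, 43) (53.4044, 43)]  |A|=439.8021
11. canonical 5-gon: [(60.4114, 1.3232) (69.0761, 11.3956) (70.2394, 29.3087) (62.9301, 43) (53.4044, 43)]
12. shoelace: 439.8021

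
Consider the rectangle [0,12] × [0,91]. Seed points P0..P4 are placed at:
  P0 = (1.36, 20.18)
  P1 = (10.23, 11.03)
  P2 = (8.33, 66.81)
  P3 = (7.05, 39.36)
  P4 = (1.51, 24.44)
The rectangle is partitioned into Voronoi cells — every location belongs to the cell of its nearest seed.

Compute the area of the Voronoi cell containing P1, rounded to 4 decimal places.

Area of P1's cell: 189.6447

1. box [0,12]×[0,91]: [(0, 0) (12, 0) (12, 91) (0, 91)]
2. ⊥bis P1·P0 via (5.795,15.605): [(0, 9.9873) (0, 0) (12, 0) (12, 21.6201)]  |A|=189.6447
3. ⊥bis P1·P2 via (9.28,38.92): [(0, 9.9873) (0, 0) (12, 0) (12, 21.6201)]  |A|=189.6447
4. ⊥bis P1·P3 via (8.64,25.195): [(0, 9.9873) (0, 0) (12, 0) (12, 21.6201)]  |A|=189.6447
5. ⊥bis P1·P4 via (5.87,17.735): [(0, 9.9873) (0, 0) (12, 0) (12, 21.6201)]  |A|=189.6447
6. canonical 4-gon: [(0, 9.9873) (0, 0) (12, 0) (12, 21.6201)]
7. shoelace: 189.6447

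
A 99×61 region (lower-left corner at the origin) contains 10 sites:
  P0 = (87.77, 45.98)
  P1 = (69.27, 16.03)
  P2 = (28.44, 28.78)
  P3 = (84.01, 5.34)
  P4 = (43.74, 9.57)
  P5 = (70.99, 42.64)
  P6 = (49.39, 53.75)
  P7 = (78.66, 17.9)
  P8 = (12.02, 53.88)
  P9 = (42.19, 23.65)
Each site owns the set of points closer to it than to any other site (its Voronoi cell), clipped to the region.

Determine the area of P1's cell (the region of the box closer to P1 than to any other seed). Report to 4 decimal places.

Area of P1's cell: 470.5377

1. box [0,99]×[0,61]: [(0, 0) (99, 0) (99, 61) (0, 61)]
2. ⊥bis P1·P0 via (78.52,31.005): [(0, 0) (99, 0) (99, 18.3546) (29.9605, 61) (0, 61)]  |A|=4566.8914
3. ⊥bis P1·P2 via (48.855,22.405): [(41.8586, 0) (99, 0) (99, 18.3546) (55.9031, 44.9754)]  |A|=1680.492
4. ⊥bis P1·P3 via (76.64,10.685): [(41.8586, 0) (68.8908, 0) (87.3992, 25.5204) (55.9031, 44.9754)]  |A|=1189.8293
5. ⊥bis P1·P4 via (56.505,12.8): [(51.7383, 31.6382) (59.7439, 0) (68.8908, 0) (87.3992, 25.5204) (55.9031, 44.9754)]  |A|=906.9002
6. ⊥bis P1·P5 via (70.13,29.335): [(52.0249, 30.5053) (59.7439, 0) (68.8908, 0) (87.3992, 25.5204) (82.5201, 28.5341)]  |A|=678.1723
7. ⊥bis P1·P6 via (59.33,34.89): [(52.0249, 30.5053) (59.7439, 0) (68.8908, 0) (87.3992, 25.5204) (82.5201, 28.5341)]  |A|=678.1723
8. ⊥bis P1·P7 via (73.965,16.965): [(71.5194, 29.2452) (52.0249, 30.5053) (59.7439, 0) (68.8908, 0) (75.5225, 9.1441)]  |A|=511.1858
9. ⊥bis P1·P8 via (40.645,34.955): [(71.5194, 29.2452) (52.0249, 30.5053) (59.7439, 0) (68.8908, 0) (75.5225, 9.1441)]  |A|=511.1858
10. ⊥bis P1·P9 via (55.73,19.84): [(71.5194, 29.2452) (58.6113, 30.0795) (55.2001, 17.9569) (59.7439, 0) (68.8908, 0) (75.5225, 9.1441)]  |A|=470.5377
11. canonical 6-gon: [(71.5194, 29.2452) (58.6113, 30.0795) (55.2001, 17.9569) (59.7439, 0) (68.8908, 0) (75.5225, 9.1441)]
12. shoelace: 470.5377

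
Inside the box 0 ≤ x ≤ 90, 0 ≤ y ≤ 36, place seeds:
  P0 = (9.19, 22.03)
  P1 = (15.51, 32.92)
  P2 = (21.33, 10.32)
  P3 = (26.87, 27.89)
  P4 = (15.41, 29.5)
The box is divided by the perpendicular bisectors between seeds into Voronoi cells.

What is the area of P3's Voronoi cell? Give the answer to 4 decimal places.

1. box [0,90]×[0,36]: [(0, 0) (90, 0) (90, 36) (0, 36)]
2. ⊥bis P3·P0 via (18.03,24.96): [(26.3029, 0) (90, 0) (90, 36) (14.3708, 36)]  |A|=2507.8724
3. ⊥bis P3·P1 via (21.19,30.405): [(18.3507, 23.9925) (26.3029, 0) (90, 0) (90, 36) (23.6674, 36)]  |A|=2452.0583
4. ⊥bis P3·P2 via (24.1,19.105): [(18.3507, 23.9925) (19.4887, 20.559) (84.6911, 0) (90, 0) (90, 36) (23.6674, 36)]  |A|=1851.8573
5. ⊥bis P3·P4 via (21.14,28.695): [(21.4686, 31.0343) (19.9754, 20.4055) (84.6911, 0) (90, 0) (90, 36) (23.6674, 36)]  |A|=1839.7964
6. canonical 6-gon: [(21.4686, 31.0343) (19.9754, 20.4055) (84.6911, 0) (90, 0) (90, 36) (23.6674, 36)]
7. shoelace: 1839.7964

Area of P3's cell: 1839.7964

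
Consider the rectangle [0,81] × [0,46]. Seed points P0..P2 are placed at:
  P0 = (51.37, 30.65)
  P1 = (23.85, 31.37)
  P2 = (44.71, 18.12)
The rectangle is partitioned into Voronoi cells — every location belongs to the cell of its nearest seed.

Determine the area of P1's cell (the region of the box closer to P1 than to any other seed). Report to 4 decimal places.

Area of P1's cell: 1447.3882

1. box [0,81]×[0,46]: [(0, 0) (81, 0) (81, 46) (0, 46)]
2. ⊥bis P1·P0 via (37.61,31.01): [(0, 0) (36.7987, 0) (38.0022, 46) (0, 46)]  |A|=1720.4201
3. ⊥bis P1·P2 via (34.28,24.745): [(0, 0) (18.5623, 0) (37.5821, 29.9436) (38.0022, 46) (0, 46)]  |A|=1447.3882
4. canonical 5-gon: [(0, 0) (18.5623, 0) (37.5821, 29.9436) (38.0022, 46) (0, 46)]
5. shoelace: 1447.3882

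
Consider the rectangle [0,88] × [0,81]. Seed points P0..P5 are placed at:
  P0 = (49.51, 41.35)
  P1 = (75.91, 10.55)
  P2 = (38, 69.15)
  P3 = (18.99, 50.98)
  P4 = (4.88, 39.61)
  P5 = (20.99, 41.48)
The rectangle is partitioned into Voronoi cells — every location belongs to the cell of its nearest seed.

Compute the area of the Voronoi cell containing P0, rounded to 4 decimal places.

1. box [0,88]×[0,81]: [(0, 0) (88, 0) (88, 81) (0, 81)]
2. ⊥bis P0·P1 via (62.71,25.95): [(0, 0) (32.435, 0) (88, 47.6271) (88, 81) (0, 81)]  |A|=5804.7989
3. ⊥bis P0·P2 via (43.755,55.25): [(0, 37.1342) (0, 0) (32.435, 0) (88, 47.6271) (88, 73.5687)]  |A|=3547.7254
4. ⊥bis P0·P3 via (34.25,46.165): [(36.119, 52.0885) (19.6835, 0) (32.435, 0) (88, 47.6271) (88, 73.5687)]  |A|=2364.4575
5. ⊥bis P0·P4 via (27.195,40.48): [(36.119, 52.0885) (27.7736, 25.6395) (28.7732, 0) (32.435, 0) (88, 47.6271) (88, 73.5687)]  |A|=2247.9298
6. ⊥bis P0·P5 via (35.25,41.415): [(36.119, 52.0885) (35.2866, 49.4503) (35.0715, 2.2599) (88, 47.6271) (88, 73.5687)]  |A|=1987.2087
7. canonical 5-gon: [(36.119, 52.0885) (35.2866, 49.4503) (35.0715, 2.2599) (88, 47.6271) (88, 73.5687)]
8. shoelace: 1987.2087

Area of P0's cell: 1987.2087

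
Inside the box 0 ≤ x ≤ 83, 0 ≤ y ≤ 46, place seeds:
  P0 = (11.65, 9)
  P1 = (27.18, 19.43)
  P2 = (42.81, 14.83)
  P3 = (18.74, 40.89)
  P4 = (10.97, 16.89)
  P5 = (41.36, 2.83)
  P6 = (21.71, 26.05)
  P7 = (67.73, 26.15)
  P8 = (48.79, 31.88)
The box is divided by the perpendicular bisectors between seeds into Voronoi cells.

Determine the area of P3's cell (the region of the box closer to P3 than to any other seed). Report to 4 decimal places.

1. box [0,83]×[0,46]: [(0, 0) (83, 0) (83, 46) (0, 46)]
2. ⊥bis P3·P0 via (15.195,24.945): [(0, 28.3233) (83, 9.8701) (83, 46) (0, 46)]  |A|=2232.9743
3. ⊥bis P3·P1 via (22.96,30.16): [(0, 28.3233) (11.6845, 25.7255) (63.2356, 46) (0, 46)]  |A|=744.3086
4. ⊥bis P3·P2 via (30.775,27.86): [(0, 28.3233) (11.6845, 25.7255) (40.9071, 37.2184) (50.4147, 46) (0, 46)]  |A|=688.0148
5. ⊥bis P3·P4 via (14.855,28.89): [(0, 33.6993) (17.5293, 28.0242) (40.9071, 37.2184) (50.4147, 46) (0, 46)]  |A|=619.874
6. ⊥bis P3·P5 via (30.05,21.86): [(0, 33.6993) (17.5293, 28.0242) (40.9071, 37.2184) (50.4147, 46) (0, 46)]  |A|=619.874
7. ⊥bis P3·P6 via (20.225,33.47): [(0, 33.6993) (8.1641, 31.0562) (41.4473, 37.7173) (50.4147, 46) (0, 46)]  |A|=534.8765
8. ⊥bis P3·P7 via (43.235,33.52): [(0, 33.6993) (8.1641, 31.0562) (41.4473, 37.7173) (45.6719, 41.6194) (46.99, 46) (0, 46)]  |A|=527.3751
9. ⊥bis P3·P8 via (33.765,36.385): [(0, 33.6993) (8.1641, 31.0562) (33.6996, 36.1667) (36.6479, 46) (0, 46)]  |A|=442.0564
10. canonical 5-gon: [(0, 33.6993) (8.1641, 31.0562) (33.6996, 36.1667) (36.6479, 46) (0, 46)]
11. shoelace: 442.0564

Area of P3's cell: 442.0564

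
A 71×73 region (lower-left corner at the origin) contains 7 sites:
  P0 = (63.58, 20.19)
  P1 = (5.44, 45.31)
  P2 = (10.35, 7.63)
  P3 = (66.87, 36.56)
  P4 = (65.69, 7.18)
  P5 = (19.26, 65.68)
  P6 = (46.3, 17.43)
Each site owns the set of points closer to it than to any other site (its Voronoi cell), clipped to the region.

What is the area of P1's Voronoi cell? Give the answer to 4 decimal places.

1. box [0,71]×[0,73]: [(0, 0) (71, 0) (71, 73) (0, 73)]
2. ⊥bis P1·P0 via (34.51,32.75): [(0, 0) (20.36, 0) (51.9004, 73) (0, 73)]  |A|=2637.5066
3. ⊥bis P1·P2 via (7.895,26.47): [(0, 25.4412) (33.2226, 29.7704) (51.9004, 73) (0, 73)]  |A|=1911.8317
4. ⊥bis P1·P3 via (36.155,40.935): [(0, 25.4412) (33.2226, 29.7704) (35.2248, 34.4044) (40.7223, 73) (0, 73)]  |A|=1696.1179
5. ⊥bis P1·P4 via (35.565,26.245): [(0, 25.4412) (33.2226, 29.7704) (35.2248, 34.4044) (40.7223, 73) (0, 73)]  |A|=1696.1179
6. ⊥bis P1·P5 via (12.35,55.495): [(0, 63.8738) (0, 25.4412) (33.2226, 29.7704) (35.2248, 34.4044) (35.9484, 39.4847)]  |A|=849.6721
7. ⊥bis P1·P6 via (25.87,31.37): [(32.844, 41.5909) (0, 63.8738) (0, 25.4412) (23.9545, 28.5627)]  |A|=773.3083
8. canonical 4-gon: [(32.844, 41.5909) (0, 63.8738) (0, 25.4412) (23.9545, 28.5627)]
9. shoelace: 773.3083

Area of P1's cell: 773.3083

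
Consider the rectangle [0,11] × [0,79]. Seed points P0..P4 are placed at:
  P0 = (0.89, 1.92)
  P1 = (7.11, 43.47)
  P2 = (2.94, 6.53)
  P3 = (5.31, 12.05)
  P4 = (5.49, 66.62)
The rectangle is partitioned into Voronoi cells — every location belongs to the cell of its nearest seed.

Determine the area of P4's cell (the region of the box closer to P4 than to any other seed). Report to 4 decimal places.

1. box [0,11]×[0,79]: [(0, 0) (11, 0) (11, 79) (0, 79)]
2. ⊥bis P4·P0 via (3.19,34.27): [(0, 34.4968) (11, 33.7147) (11, 79) (0, 79)]  |A|=493.8366
3. ⊥bis P4·P1 via (6.3,55.045): [(0, 54.6041) (11, 55.3739) (11, 79) (0, 79)]  |A|=264.1208
4. ⊥bis P4·P2 via (4.215,36.575): [(0, 54.6041) (11, 55.3739) (11, 79) (0, 79)]  |A|=264.1208
5. ⊥bis P4·P3 via (5.4,39.335): [(0, 54.6041) (11, 55.3739) (11, 79) (0, 79)]  |A|=264.1208
6. canonical 4-gon: [(0, 54.6041) (11, 55.3739) (11, 79) (0, 79)]
7. shoelace: 264.1208

Area of P4's cell: 264.1208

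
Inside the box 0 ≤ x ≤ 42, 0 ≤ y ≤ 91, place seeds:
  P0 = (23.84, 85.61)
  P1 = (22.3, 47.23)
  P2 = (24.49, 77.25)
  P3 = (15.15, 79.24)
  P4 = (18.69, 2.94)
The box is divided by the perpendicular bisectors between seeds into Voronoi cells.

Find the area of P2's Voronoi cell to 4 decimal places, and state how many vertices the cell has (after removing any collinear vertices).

1. box [0,42]×[0,91]: [(0, 0) (42, 0) (42, 91) (0, 91)]
2. ⊥bis P2·P0 via (24.165,81.43): [(0, 79.5511) (0, 0) (42, 0) (42, 82.8167)]  |A|=3409.7245
3. ⊥bis P2·P1 via (23.395,62.24): [(0, 79.5511) (0, 63.9467) (42, 60.8827) (42, 82.8167)]  |A|=788.3064
4. ⊥bis P2·P3 via (19.82,78.245): [(20.4368, 81.1401) (16.5168, 62.7418) (42, 60.8827) (42, 82.8167)]  |A|=474.5504
5. ⊥bis P2·P4 via (21.59,40.095): [(20.4368, 81.1401) (16.5168, 62.7418) (42, 60.8827) (42, 82.8167)]  |A|=474.5504
6. canonical 4-gon: [(20.4368, 81.1401) (16.5168, 62.7418) (42, 60.8827) (42, 82.8167)]
7. shoelace: 474.5504

Area of P2's cell: 474.5504 (4 vertices)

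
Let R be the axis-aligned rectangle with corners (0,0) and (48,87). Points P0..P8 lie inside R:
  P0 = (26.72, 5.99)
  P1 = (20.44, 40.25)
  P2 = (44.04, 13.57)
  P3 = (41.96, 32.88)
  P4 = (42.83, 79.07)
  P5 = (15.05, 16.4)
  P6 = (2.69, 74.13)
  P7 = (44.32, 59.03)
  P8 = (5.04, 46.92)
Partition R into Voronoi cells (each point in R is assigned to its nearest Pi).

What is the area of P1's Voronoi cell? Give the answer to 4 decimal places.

Area of P1's cell: 564.6293

1. box [0,48]×[0,87]: [(0, 0) (48, 0) (48, 87) (0, 87)]
2. ⊥bis P1·P0 via (23.58,23.12): [(0, 18.7977) (48, 27.5963) (48, 87) (0, 87)]  |A|=3062.5446
3. ⊥bis P1·P2 via (32.24,26.91): [(0, 18.7977) (29.0991, 24.1317) (48, 40.8506) (48, 87) (0, 87)]  |A|=2937.2849
4. ⊥bis P1·P3 via (31.2,36.565): [(0, 18.7977) (26.7974, 23.7098) (48, 85.6201) (48, 87) (0, 87)]  |A|=2447.4181
5. ⊥bis P1·P4 via (31.635,59.66): [(0, 77.9059) (0, 18.7977) (26.7974, 23.7098) (37.8765, 56.0601)]  |A|=1525.6503
6. ⊥bis P1·P5 via (17.745,28.325): [(0, 77.9059) (0, 32.3353) (27.6142, 26.0946) (37.8765, 56.0601)]  |A|=1308.7875
7. ⊥bis P1·P6 via (11.565,57.19): [(24.326, 63.8756) (0, 51.131) (0, 32.3353) (27.6142, 26.0946) (37.8765, 56.0601)]  |A|=983.1241
8. ⊥bis P1·P7 via (32.38,49.64): [(22.1013, 62.71) (0, 51.131) (0, 32.3353) (27.6142, 26.0946) (34.6774, 46.7187)]  |A|=882.2156
9. ⊥bis P1·P8 via (12.74,43.585): [(22.1013, 62.71) (20.707, 61.9796) (7.1661, 30.7158) (27.6142, 26.0946) (34.6774, 46.7187)]  |A|=564.6293
10. canonical 5-gon: [(22.1013, 62.71) (20.707, 61.9796) (7.1661, 30.7158) (27.6142, 26.0946) (34.6774, 46.7187)]
11. shoelace: 564.6293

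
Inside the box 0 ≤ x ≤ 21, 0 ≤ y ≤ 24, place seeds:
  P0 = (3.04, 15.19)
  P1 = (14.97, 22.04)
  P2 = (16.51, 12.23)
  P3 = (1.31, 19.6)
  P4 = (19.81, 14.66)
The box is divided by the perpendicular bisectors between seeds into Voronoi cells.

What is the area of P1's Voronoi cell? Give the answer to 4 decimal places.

1. box [0,21]×[0,24]: [(0, 0) (21, 0) (21, 24) (0, 24)]
2. ⊥bis P1·P0 via (9.005,18.615): [(19.6934, 0) (21, 0) (21, 24) (5.913, 24)]  |A|=196.7227
3. ⊥bis P1·P2 via (15.74,17.135): [(10.3414, 16.2875) (21, 17.9607) (21, 24) (5.913, 24)]  |A|=90.3641
4. ⊥bis P1·P3 via (8.14,20.82): [(8.3211, 19.8061) (10.3414, 16.2875) (21, 17.9607) (21, 24) (7.572, 24)]  |A|=86.8854
5. ⊥bis P1·P4 via (17.39,18.35): [(8.3211, 19.8061) (10.3414, 16.2875) (15.4736, 17.0932) (21, 20.7175) (21, 24) (7.572, 24)]  |A|=79.2678
6. canonical 6-gon: [(8.3211, 19.8061) (10.3414, 16.2875) (15.4736, 17.0932) (21, 20.7175) (21, 24) (7.572, 24)]
7. shoelace: 79.2678

Area of P1's cell: 79.2678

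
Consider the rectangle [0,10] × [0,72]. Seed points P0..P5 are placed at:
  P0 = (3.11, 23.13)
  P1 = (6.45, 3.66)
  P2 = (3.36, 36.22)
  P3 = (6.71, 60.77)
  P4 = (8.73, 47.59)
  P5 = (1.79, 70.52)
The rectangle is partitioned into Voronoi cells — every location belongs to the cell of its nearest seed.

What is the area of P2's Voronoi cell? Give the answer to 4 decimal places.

Area of P2's cell: 127.5726

1. box [0,10]×[0,72]: [(0, 0) (10, 0) (10, 72) (0, 72)]
2. ⊥bis P2·P0 via (3.235,29.675): [(0, 29.7368) (10, 29.5458) (10, 72) (0, 72)]  |A|=423.5871
3. ⊥bis P2·P1 via (4.905,19.94): [(0, 29.7368) (10, 29.5458) (10, 72) (0, 72)]  |A|=423.5871
4. ⊥bis P2·P3 via (5.035,48.495): [(0, 49.1821) (0, 29.7368) (10, 29.5458) (10, 47.8175)]  |A|=188.5848
5. ⊥bis P2·P4 via (6.045,41.905): [(0, 44.76) (0, 29.7368) (10, 29.5458) (10, 40.0371)]  |A|=127.5726
6. ⊥bis P2·P5 via (2.575,53.37): [(0, 44.76) (0, 29.7368) (10, 29.5458) (10, 40.0371)]  |A|=127.5726
7. canonical 4-gon: [(0, 44.76) (0, 29.7368) (10, 29.5458) (10, 40.0371)]
8. shoelace: 127.5726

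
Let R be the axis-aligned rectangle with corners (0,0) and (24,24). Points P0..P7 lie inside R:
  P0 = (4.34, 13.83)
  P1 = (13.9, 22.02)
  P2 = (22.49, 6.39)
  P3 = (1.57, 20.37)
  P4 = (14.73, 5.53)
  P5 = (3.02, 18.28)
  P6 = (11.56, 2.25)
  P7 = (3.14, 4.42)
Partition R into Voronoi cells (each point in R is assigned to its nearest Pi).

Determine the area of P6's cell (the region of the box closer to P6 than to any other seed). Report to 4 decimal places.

1. box [0,24]×[0,24]: [(0, 0) (24, 0) (24, 24) (0, 24)]
2. ⊥bis P6·P0 via (7.95,8.04): [(0, 3.0833) (0, 0) (24, 0) (24, 18.047)]  |A|=253.5631
3. ⊥bis P6·P1 via (12.73,12.135): [(14.2326, 11.9571) (0, 3.0833) (0, 0) (24, 0) (24, 10.8011)]  |A|=218.1763
4. ⊥bis P6·P2 via (17.025,4.32): [(14.1514, 11.9065) (0, 3.0833) (0, 0) (18.6613, 0)]  |A|=132.9119
5. ⊥bis P6·P3 via (6.565,11.31): [(14.1514, 11.9065) (0, 3.0833) (0, 0) (18.6613, 0)]  |A|=132.9119
6. ⊥bis P6·P4 via (13.145,3.89): [(8.4977, 8.3815) (0, 3.0833) (0, 0) (17.17, 0)]  |A|=85.0551
7. ⊥bis P6·P5 via (7.29,10.265): [(8.4977, 8.3815) (0, 3.0833) (0, 0) (17.17, 0)]  |A|=85.0551
8. ⊥bis P6·P7 via (7.35,3.335): [(8.6201, 8.2632) (6.4905, 0) (17.17, 0)]  |A|=44.1231
9. canonical 3-gon: [(8.6201, 8.2632) (6.4905, 0) (17.17, 0)]
10. shoelace: 44.1231

Area of P6's cell: 44.1231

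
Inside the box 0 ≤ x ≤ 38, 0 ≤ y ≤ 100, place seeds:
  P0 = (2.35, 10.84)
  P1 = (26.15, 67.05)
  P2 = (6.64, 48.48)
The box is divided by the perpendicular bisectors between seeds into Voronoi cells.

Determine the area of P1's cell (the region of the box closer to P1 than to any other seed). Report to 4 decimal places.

1. box [0,38]×[0,100]: [(0, 0) (38, 0) (38, 100) (0, 100)]
2. ⊥bis P1·P0 via (14.25,38.945): [(0, 44.9786) (38, 28.889) (38, 100) (0, 100)]  |A|=2396.5159
3. ⊥bis P1·P2 via (16.395,57.765): [(0, 74.9899) (38, 35.0664) (38, 100) (0, 100)]  |A|=1708.9308
4. canonical 4-gon: [(0, 74.9899) (38, 35.0664) (38, 100) (0, 100)]
5. shoelace: 1708.9308

Area of P1's cell: 1708.9308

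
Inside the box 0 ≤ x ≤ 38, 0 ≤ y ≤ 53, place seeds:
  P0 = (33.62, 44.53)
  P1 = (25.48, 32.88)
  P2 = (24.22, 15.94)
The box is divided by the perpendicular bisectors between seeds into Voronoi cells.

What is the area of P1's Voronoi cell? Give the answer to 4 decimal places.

1. box [0,38]×[0,53]: [(0, 0) (38, 0) (38, 53) (0, 53)]
2. ⊥bis P1·P0 via (29.55,38.705): [(0, 0) (38, 0) (38, 32.8009) (9.0909, 53) (0, 53)]  |A|=1722.0312
3. ⊥bis P1·P2 via (24.85,24.41): [(0, 26.2583) (38, 23.4319) (38, 32.8009) (9.0909, 53) (0, 53)]  |A|=777.9165
4. canonical 5-gon: [(0, 26.2583) (38, 23.4319) (38, 32.8009) (9.0909, 53) (0, 53)]
5. shoelace: 777.9165

Area of P1's cell: 777.9165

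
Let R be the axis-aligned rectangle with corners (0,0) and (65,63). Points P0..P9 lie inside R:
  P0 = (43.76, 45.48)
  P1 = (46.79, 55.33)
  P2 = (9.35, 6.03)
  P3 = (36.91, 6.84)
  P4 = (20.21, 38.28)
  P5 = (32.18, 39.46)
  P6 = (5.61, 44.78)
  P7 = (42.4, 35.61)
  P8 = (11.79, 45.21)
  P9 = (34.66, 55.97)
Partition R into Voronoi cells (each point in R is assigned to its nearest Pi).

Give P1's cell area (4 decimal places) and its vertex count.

Area of P1's cell: 361.3607 (4 vertices)

1. box [0,65]×[0,63]: [(0, 0) (65, 0) (65, 63) (0, 63)]
2. ⊥bis P1·P0 via (45.275,50.405): [(65, 44.3373) (65, 63) (4.3309, 63)]  |A|=566.1247
3. ⊥bis P1·P2 via (28.07,30.68): [(65, 44.3373) (65, 63) (4.3309, 63)]  |A|=566.1247
4. ⊥bis P1·P3 via (41.85,31.085): [(65, 44.3373) (65, 63) (4.3309, 63)]  |A|=566.1247
5. ⊥bis P1·P4 via (33.5,46.805): [(27.7284, 55.8026) (65, 44.3373) (65, 63) (23.1116, 63)]  |A|=498.5384
6. ⊥bis P1·P5 via (39.485,47.395): [(23.9442, 61.7019) (31.6691, 54.5904) (65, 44.3373) (65, 63) (23.1116, 63)]  |A|=489.2084
7. ⊥bis P1·P6 via (26.2,50.055): [(23.9442, 61.7019) (31.6691, 54.5904) (65, 44.3373) (65, 63) (23.1116, 63)]  |A|=489.2084
8. ⊥bis P1·P7 via (44.595,45.47): [(23.9442, 61.7019) (31.6691, 54.5904) (65, 44.3373) (65, 63) (23.1116, 63)]  |A|=489.2084
9. ⊥bis P1·P8 via (29.29,50.27): [(26.7247, 59.1422) (31.6691, 54.5904) (65, 44.3373) (65, 63) (25.6092, 63)]  |A|=483.6517
10. ⊥bis P1·P9 via (40.725,55.65): [(40.5254, 51.8661) (65, 44.3373) (65, 63) (41.1128, 63)]  |A|=361.3607
11. canonical 4-gon: [(40.5254, 51.8661) (65, 44.3373) (65, 63) (41.1128, 63)]
12. shoelace: 361.3607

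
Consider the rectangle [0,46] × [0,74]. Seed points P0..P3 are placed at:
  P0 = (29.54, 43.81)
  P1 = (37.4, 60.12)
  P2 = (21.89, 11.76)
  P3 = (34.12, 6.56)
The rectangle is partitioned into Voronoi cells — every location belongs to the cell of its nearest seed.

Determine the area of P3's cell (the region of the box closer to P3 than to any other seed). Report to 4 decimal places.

Area of P3's cell: 428.2124

1. box [0,46]×[0,74]: [(0, 0) (46, 0) (46, 74) (0, 74)]
2. ⊥bis P3·P0 via (31.83,25.185): [(0, 21.2714) (0, 0) (46, 0) (46, 26.9272)]  |A|=1108.5689
3. ⊥bis P3·P1 via (35.76,33.34): [(0, 21.2714) (0, 0) (46, 0) (46, 26.9272)]  |A|=1108.5689
4. ⊥bis P3·P2 via (28.005,9.16): [(34.9834, 25.5727) (24.1103, 0) (46, 0) (46, 26.9272)]  |A|=428.2124
5. canonical 4-gon: [(34.9834, 25.5727) (24.1103, 0) (46, 0) (46, 26.9272)]
6. shoelace: 428.2124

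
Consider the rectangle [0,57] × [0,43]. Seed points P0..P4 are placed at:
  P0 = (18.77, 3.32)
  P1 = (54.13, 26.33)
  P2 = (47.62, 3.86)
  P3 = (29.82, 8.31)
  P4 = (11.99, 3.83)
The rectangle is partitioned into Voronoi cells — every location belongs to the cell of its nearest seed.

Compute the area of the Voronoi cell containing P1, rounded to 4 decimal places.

Area of P1's cell: 657.5899

1. box [0,57]×[0,43]: [(0, 0) (57, 0) (57, 43) (0, 43)]
2. ⊥bis P1·P0 via (36.45,14.825): [(46.0972, 0) (57, 0) (57, 43) (18.1155, 43)]  |A|=1070.4273
3. ⊥bis P1·P2 via (50.875,15.095): [(32.8821, 20.3079) (57, 13.3205) (57, 43) (18.1155, 43)]  |A|=799.0893
4. ⊥bis P1·P3 via (41.975,17.32): [(41.6413, 17.7702) (57, 13.3205) (57, 43) (22.9395, 43)]  |A|=657.5899
5. ⊥bis P1·P4 via (33.06,15.08): [(41.6413, 17.7702) (57, 13.3205) (57, 43) (22.9395, 43)]  |A|=657.5899
6. canonical 4-gon: [(41.6413, 17.7702) (57, 13.3205) (57, 43) (22.9395, 43)]
7. shoelace: 657.5899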